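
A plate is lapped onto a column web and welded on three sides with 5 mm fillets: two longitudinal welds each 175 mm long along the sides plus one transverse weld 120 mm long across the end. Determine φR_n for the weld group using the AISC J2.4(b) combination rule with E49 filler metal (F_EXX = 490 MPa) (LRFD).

t_e = 0.707 × 5 = 3.535 mm.
R_nwl = 0.6 × 490 × 3.535 × 350 × 10⁻³ = 363.8 kN (longitudinal, 2 welds).
R_nwt = 0.6 × 490 × 3.535 × 120 × 10⁻³ = 124.7 kN (transverse, base value).
(i) R_nwl + R_nwt = 488.5 kN; (ii) 0.85 R_nwl + 1.5 R_nwt = 496.3 kN.
R_n = max = 496.3 kN [governs: (ii)]; φR_n = 372.2 kN.

φR_n ≈ 372 kN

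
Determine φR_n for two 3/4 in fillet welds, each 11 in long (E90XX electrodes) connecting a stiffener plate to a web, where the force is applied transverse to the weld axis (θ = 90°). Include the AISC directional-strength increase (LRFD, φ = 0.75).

φR_n ≈ 709 kips

E90XX → F_EXX = 90 ksi.
t_e = 0.707 × 0.75 = 0.5302 in; A_we = 0.5302 × 22 = 11.67 in².
Directional factor: 1.0 + 0.5 sin^1.5(90°) = 1.5.
F_nw = 0.6 × 90 × 1.5 = 81 ksi.
φR_n = 0.75 × 81 × 11.67 = 708.7 kips.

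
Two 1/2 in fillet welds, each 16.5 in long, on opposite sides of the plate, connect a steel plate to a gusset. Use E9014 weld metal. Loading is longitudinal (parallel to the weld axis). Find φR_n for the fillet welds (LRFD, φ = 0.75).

E90XX → F_EXX = 90 ksi.
Effective throat t_e = 0.707 × 0.5 = 0.3535 in.
Total length L = 33 in; A_we = 0.3535 × 33 = 11.67 in².
F_nw = 0.6 F_EXX = 0.6 × 90 = 54 ksi.
φR_n = 0.75 × 54 × 11.67 = 472.5 kips.

φR_n ≈ 472 kips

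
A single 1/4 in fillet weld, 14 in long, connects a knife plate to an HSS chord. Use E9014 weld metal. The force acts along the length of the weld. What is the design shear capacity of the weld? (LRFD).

φR_n ≈ 100 kip

E90XX → F_EXX = 90 ksi.
Effective throat t_e = 0.707 × 0.25 = 0.1767 in.
Total length L = 14 in; A_we = 0.1767 × 14 = 2.474 in².
F_nw = 0.6 F_EXX = 0.6 × 90 = 54 ksi.
φR_n = 0.75 × 54 × 2.474 = 100.2 kip.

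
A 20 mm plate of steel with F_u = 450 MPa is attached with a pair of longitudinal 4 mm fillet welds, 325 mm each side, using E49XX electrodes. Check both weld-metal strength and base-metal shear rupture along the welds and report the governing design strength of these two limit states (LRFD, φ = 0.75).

E49XX → F_EXX = 490 MPa.
t_e = 0.707 × 4 = 2.828 mm; L = 650 mm.
Weld metal: φR_n = 0.75 × 0.6 × 490 × 2.828 × 650 × 10⁻³ = 405.3 kN.
Base metal (shear rupture): φR_n = 0.75 × 0.6 × 450 × 20 × 650 × 10⁻³ = 2632 kN.
Governing: weld metal.

φR_n ≈ 405 kN (weld metal governs)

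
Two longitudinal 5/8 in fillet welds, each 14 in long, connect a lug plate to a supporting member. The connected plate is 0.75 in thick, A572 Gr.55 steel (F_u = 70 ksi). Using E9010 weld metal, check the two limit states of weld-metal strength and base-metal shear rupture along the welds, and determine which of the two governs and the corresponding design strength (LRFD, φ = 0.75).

φR_n ≈ 501 kip (weld metal governs)

E90XX → F_EXX = 90 ksi.
t_e = 0.707 × 0.625 = 0.4419 in; L = 28 in.
Weld metal: φR_n = 0.75 × 0.6 × 90 × 0.4419 × 28 = 501.1 kip.
Base metal (shear rupture): φR_n = 0.75 × 0.6 × 70 × 0.75 × 28 = 661.5 kip.
Governing: weld metal.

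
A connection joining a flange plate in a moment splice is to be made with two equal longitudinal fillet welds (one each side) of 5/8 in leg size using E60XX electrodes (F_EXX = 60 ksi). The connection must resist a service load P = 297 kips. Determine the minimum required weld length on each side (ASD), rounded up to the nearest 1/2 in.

L = 19 in on each side

Throat t_e = 0.707 × 0.625 = 0.4419 in.
r_n/Ω = (0.6 × 60 × 0.4419) / 2.0 = 7.954 kip/in.
L_req = P / (r_n/Ω) = 297 / 7.954 = 37.34 in total.
Per side: 37.34 / 2 = 18.67 in.
Round up → use L = 19 in on each side.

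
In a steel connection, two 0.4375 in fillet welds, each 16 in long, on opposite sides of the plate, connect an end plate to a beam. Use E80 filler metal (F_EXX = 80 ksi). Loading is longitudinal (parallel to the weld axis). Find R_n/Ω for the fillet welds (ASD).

R_n/Ω ≈ 238 kips

Effective throat t_e = 0.707 × 0.4375 = 0.3093 in.
Total length L = 32 in; A_we = 0.3093 × 32 = 9.898 in².
F_nw = 0.6 F_EXX = 0.6 × 80 = 48 ksi.
R_n = 48 × 9.898 = 475.1 kips; R_n/Ω = 475.1/2.0 = 237.6 kips.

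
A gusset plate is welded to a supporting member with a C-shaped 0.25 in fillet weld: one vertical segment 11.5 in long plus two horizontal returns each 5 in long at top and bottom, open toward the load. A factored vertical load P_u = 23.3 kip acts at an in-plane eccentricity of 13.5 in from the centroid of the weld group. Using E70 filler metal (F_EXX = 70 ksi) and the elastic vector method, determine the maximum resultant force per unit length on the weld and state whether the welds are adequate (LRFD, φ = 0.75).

f_max ≈ 4.93 kip/in; adequate

Total weld length L_w = 21.5 in. Treat welds as unit-width lines.
Centroid: x̄ = 2×5×2.5 / 21.5 = 1.163 in from the vertical weld.
Polar moment about centroid: J = I_x + I_y = [11.5³/12 + 2×5×5.75²] + [11.5×1.163² + 2(5³/12 + 5×1.337²)] = 511.6 in³.
Direct shear f_v = P/L_w = 23.3 / 21.5 = 1.084 kip/in (vertical).
Torsion M = P·e = 23.3 × 13.5 = 314.55 kip·in.
Critical point at (x, y) = (3.837, 5.75) from centroid. f_tx = M·y/J = 3.535 kip/in; f_ty = M·x/J = 2.359 kip/in.
Resultant f_max = √[f_tx² + (f_v + f_ty)²] = √[3.535² + (1.084 + 2.359)²] = 4.935 kip/in.
Capacity per unit length: φr_n = 0.75 × 0.6 × 70 × (0.707 × 0.25) = 5.568 kip/in.
4.935 ≤ 5.568 → adequate.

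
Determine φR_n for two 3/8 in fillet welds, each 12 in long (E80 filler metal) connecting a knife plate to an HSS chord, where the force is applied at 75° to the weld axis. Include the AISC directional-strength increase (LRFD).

φR_n ≈ 338 kip

E80XX → F_EXX = 80 ksi.
t_e = 0.707 × 0.375 = 0.2651 in; A_we = 0.2651 × 24 = 6.363 in².
Directional factor: 1.0 + 0.5 sin^1.5(75°) = 1.475.
F_nw = 0.6 × 80 × 1.475 = 70.78 ksi.
φR_n = 0.75 × 70.78 × 6.363 = 337.8 kip.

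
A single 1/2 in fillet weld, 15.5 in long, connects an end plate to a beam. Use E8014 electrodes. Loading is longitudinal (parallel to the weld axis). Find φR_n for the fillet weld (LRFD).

φR_n ≈ 197 kips

E80XX → F_EXX = 80 ksi.
Effective throat t_e = 0.707 × 0.5 = 0.3535 in.
Total length L = 15.5 in; A_we = 0.3535 × 15.5 = 5.479 in².
F_nw = 0.6 F_EXX = 0.6 × 80 = 48 ksi.
φR_n = 0.75 × 48 × 5.479 = 197.3 kips.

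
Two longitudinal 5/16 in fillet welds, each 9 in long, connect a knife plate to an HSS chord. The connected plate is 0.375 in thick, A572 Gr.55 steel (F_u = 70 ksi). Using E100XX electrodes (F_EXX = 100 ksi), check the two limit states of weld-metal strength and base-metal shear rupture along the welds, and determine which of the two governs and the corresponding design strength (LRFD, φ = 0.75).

t_e = 0.707 × 0.3125 = 0.2209 in; L = 18 in.
Weld metal: φR_n = 0.75 × 0.6 × 100 × 0.2209 × 18 = 179 kips.
Base metal (shear rupture): φR_n = 0.75 × 0.6 × 70 × 0.375 × 18 = 212.6 kips.
Governing: weld metal.

φR_n ≈ 179 kips (weld metal governs)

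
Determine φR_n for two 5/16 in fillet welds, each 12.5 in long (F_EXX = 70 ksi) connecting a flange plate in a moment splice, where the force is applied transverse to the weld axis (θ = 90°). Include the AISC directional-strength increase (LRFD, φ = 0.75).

φR_n ≈ 261 kips

t_e = 0.707 × 0.3125 = 0.2209 in; A_we = 0.2209 × 25 = 5.523 in².
Directional factor: 1.0 + 0.5 sin^1.5(90°) = 1.5.
F_nw = 0.6 × 70 × 1.5 = 63 ksi.
φR_n = 0.75 × 63 × 5.523 = 261 kips.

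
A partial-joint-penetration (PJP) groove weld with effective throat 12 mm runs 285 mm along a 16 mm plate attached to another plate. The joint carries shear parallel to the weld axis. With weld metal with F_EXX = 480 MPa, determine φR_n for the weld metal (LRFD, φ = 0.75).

Effective throat (given) t_e = 12 mm.
A_we = 12 × 285 = 3420 mm².
F_nw = 0.6 F_EXX = 288 MPa.
φR_n = 0.75 × 288 × 3420 × 10⁻³ = 738.7 kN.

φR_n ≈ 739 kN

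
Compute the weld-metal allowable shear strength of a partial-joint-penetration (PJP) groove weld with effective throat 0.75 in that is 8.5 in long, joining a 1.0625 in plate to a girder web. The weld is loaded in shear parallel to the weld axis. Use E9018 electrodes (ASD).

E90XX → F_EXX = 90 ksi.
Effective throat (given) t_e = 0.75 in.
A_we = 0.75 × 8.5 = 6.375 in².
F_nw = 0.6 F_EXX = 54 ksi.
R_n/Ω = (54 × 6.375) / 2.0 = 172.1 kips.

R_n/Ω ≈ 172 kips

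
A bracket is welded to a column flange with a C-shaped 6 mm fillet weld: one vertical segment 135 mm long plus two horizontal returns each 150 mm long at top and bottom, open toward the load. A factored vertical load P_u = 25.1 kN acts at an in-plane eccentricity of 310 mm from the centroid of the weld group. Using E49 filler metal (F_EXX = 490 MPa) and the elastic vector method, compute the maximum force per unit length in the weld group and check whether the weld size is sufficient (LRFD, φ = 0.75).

f_max ≈ 398 N/mm; adequate

Total weld length L_w = 435 mm. Treat welds as unit-width lines.
Centroid: x̄ = 2×150×75 / 435 = 51.72 mm from the vertical weld.
Polar moment about centroid: J = I_x + I_y = [135³/12 + 2×150×67.5²] + [135×51.72² + 2(150³/12 + 150×23.28²)] = 2658000 mm³.
Direct shear f_v = P/L_w = 25.1×10³ / 435 = 57.7 N/mm (vertical).
Torsion M = P·e = 25.1×10³ × 310 = 7781000 N·mm.
Critical point at (x, y) = (98.28, 67.5) from centroid. f_tx = M·y/J = 197.6 N/mm; f_ty = M·x/J = 287.7 N/mm.
Resultant f_max = √[f_tx² + (f_v + f_ty)²] = √[197.6² + (57.7 + 287.7)²] = 397.9 N/mm.
Capacity per unit length: φr_n = 0.75 × 0.6 × 490 × (0.707 × 6) = 935.4 N/mm.
397.9 ≤ 935.4 → adequate.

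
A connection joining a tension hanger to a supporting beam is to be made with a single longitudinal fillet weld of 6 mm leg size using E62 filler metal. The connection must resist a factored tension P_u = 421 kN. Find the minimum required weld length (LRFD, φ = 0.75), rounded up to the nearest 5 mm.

E62XX → F_EXX = 620 MPa.
Throat t_e = 0.707 × 6 = 4.242 mm.
φr_n = 0.75 × 0.6 × 620 × 4.242 × 10⁻³ = 1.184 kN/mm.
L_req = P_u / φr_n = 421 / 1.184 = 355.7 mm total.
Round up → use L = 360 mm.

L = 360 mm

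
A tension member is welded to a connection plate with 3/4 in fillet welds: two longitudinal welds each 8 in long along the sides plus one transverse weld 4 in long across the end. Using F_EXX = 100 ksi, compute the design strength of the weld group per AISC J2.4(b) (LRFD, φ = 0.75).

t_e = 0.707 × 0.75 = 0.5302 in.
R_nwl = 0.6 × 100 × 0.5302 × 16 = 509 kip (longitudinal, 2 welds).
R_nwt = 0.6 × 100 × 0.5302 × 4 = 127.3 kip (transverse, base value).
(i) R_nwl + R_nwt = 636.3 kip; (ii) 0.85 R_nwl + 1.5 R_nwt = 623.6 kip.
R_n = max = 636.3 kip [governs: (i)]; φR_n = 477.2 kip.

φR_n ≈ 477 kip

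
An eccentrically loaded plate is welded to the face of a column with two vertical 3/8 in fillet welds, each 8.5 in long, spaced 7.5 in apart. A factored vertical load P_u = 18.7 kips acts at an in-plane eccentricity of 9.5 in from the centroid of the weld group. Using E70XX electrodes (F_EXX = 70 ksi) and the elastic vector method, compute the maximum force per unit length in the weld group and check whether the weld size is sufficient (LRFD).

f_max ≈ 3.77 kip/in; adequate

Total weld length L_w = 17 in. Treat welds as unit-width lines.
Polar moment about centroid: J = 2[d³/12 + d(b/2)²] = 2[8.5³/12 + 8.5×3.75²] = 341.4 in³.
Direct shear f_v = P/L_w = 18.7 / 17 = 1.1 kip/in (vertical).
Torsion M = P·e = 18.7 × 9.5 = 177.65 kip·in.
Critical point at (x, y) = (3.75, 4.25) from centroid. f_tx = M·y/J = 2.211 kip/in; f_ty = M·x/J = 1.951 kip/in.
Resultant f_max = √[f_tx² + (f_v + f_ty)²] = √[2.211² + (1.1 + 1.951)²] = 3.768 kip/in.
Capacity per unit length: φr_n = 0.75 × 0.6 × 70 × (0.707 × 0.375) = 8.351 kip/in.
3.768 ≤ 8.351 → adequate.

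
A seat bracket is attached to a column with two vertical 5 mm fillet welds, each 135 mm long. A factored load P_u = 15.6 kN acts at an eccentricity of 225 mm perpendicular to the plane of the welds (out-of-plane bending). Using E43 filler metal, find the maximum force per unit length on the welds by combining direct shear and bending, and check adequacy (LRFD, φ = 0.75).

E43XX → F_EXX = 430 MPa.
L_w = 2 × 135 = 270 mm; section modulus (unit throat) S = 2 × L²/6 = 6075 mm².
Direct shear f_v = P/L_w = 15.6×10³/270 = 57.78 N/mm.
Moment M = P × e = 15.6×10³ × 225 = 3510000 N·mm; bending f_b = M/S = 577.8 N/mm.
f_max = √(f_v² + f_b²) = √(57.78² + 577.8²) = 580.7 N/mm.
φr_n = 0.75 × 0.6 × 430 × (0.707 × 5) = 684 N/mm → adequate.

f_max ≈ 581 N/mm; adequate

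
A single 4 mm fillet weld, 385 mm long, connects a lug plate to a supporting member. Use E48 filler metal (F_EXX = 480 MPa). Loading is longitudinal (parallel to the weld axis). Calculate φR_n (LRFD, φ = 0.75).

φR_n ≈ 235 kN

Effective throat t_e = 0.707 × 4 = 2.828 mm.
Total length L = 385 mm; A_we = 2.828 × 385 = 1089 mm².
F_nw = 0.6 F_EXX = 0.6 × 480 = 288 MPa.
φR_n = 0.75 × 288 × 1089 × 10⁻³ = 235.2 kN.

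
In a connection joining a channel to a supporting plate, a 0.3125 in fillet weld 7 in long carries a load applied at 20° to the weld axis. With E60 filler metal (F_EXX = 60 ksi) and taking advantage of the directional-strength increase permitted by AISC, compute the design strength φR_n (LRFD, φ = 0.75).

t_e = 0.707 × 0.3125 = 0.2209 in; A_we = 0.2209 × 7 = 1.547 in².
Directional factor: 1.0 + 0.5 sin^1.5(20°) = 1.1.
F_nw = 0.6 × 60 × 1.1 = 39.6 ksi.
φR_n = 0.75 × 39.6 × 1.547 = 45.93 kips.

φR_n ≈ 45.9 kips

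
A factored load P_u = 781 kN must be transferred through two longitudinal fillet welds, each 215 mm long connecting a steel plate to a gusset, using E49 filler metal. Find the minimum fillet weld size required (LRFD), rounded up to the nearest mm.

w = 12 mm

E49XX → F_EXX = 490 MPa.
Total weld length L = 430 mm.
Required throat t_e = P_u / (φ × 0.6 F_EXX × L) = 781 / (0.75 × 0.6 × 490 × 430 × 10⁻³) = 8.237 mm.
Required leg w = t_e / 0.707 = 11.65 mm → use 12 mm.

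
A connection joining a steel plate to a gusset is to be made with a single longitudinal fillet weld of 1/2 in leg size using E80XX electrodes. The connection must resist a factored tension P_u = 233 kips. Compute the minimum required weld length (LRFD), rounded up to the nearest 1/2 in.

L = 18.5 in

E80XX → F_EXX = 80 ksi.
Throat t_e = 0.707 × 0.5 = 0.3535 in.
φr_n = 0.75 × 0.6 × 80 × 0.3535 = 12.73 kips/in.
L_req = P_u / φr_n = 233 / 12.73 = 18.31 in total.
Round up → use L = 18.5 in.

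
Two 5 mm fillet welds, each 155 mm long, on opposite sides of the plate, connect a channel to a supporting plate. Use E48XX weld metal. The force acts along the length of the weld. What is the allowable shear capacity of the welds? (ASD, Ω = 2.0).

E48XX → F_EXX = 480 MPa.
Effective throat t_e = 0.707 × 5 = 3.535 mm.
Total length L = 310 mm; A_we = 3.535 × 310 = 1096 mm².
F_nw = 0.6 F_EXX = 0.6 × 480 = 288 MPa.
R_n = 288 × 1096 × 10⁻³ = 315.6 kN; R_n/Ω = 315.6/2.0 = 157.8 kN.

R_n/Ω ≈ 158 kN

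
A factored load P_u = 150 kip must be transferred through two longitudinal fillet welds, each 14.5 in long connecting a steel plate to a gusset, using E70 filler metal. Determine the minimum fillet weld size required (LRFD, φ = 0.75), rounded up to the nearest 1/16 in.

E70XX → F_EXX = 70 ksi.
Total weld length L = 29 in.
Required throat t_e = P_u / (φ × 0.6 F_EXX × L) = 150 / (0.75 × 0.6 × 70 × 29) = 0.1642 in.
Required leg w = t_e / 0.707 = 0.2323 in → use 1/4 in.

w = 1/4 in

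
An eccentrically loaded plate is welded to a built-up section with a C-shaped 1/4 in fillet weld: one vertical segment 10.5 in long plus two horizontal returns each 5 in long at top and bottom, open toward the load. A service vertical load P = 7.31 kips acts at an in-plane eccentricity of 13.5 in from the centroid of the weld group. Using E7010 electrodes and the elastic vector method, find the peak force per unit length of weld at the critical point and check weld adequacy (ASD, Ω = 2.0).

f_max ≈ 1.74 kip/in; adequate

E70XX → F_EXX = 70 ksi.
Total weld length L_w = 20.5 in. Treat welds as unit-width lines.
Centroid: x̄ = 2×5×2.5 / 20.5 = 1.22 in from the vertical weld.
Polar moment about centroid: J = I_x + I_y = [10.5³/12 + 2×5×5.25²] + [10.5×1.22² + 2(5³/12 + 5×1.28²)] = 424.9 in³.
Direct shear f_v = P/L_w = 7.31 / 20.5 = 0.3566 kip/in (vertical).
Torsion M = P·e = 7.31 × 13.5 = 98.685 kip·in.
Critical point at (x, y) = (3.78, 5.25) from centroid. f_tx = M·y/J = 1.219 kip/in; f_ty = M·x/J = 0.878 kip/in.
Resultant f_max = √[f_tx² + (f_v + f_ty)²] = √[1.219² + (0.3566 + 0.878)²] = 1.735 kip/in.
Capacity per unit length: r_n/Ω = (1/2.0) × 0.6 × 70 × (0.707 × 0.25) = 3.712 kip/in.
1.735 ≤ 3.712 → adequate.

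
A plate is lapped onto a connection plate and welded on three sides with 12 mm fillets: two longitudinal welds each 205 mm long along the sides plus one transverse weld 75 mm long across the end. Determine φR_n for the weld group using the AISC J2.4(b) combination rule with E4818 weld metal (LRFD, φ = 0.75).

φR_n ≈ 889 kN

E48XX → F_EXX = 480 MPa.
t_e = 0.707 × 12 = 8.484 mm.
R_nwl = 0.6 × 480 × 8.484 × 410 × 10⁻³ = 1002 kN (longitudinal, 2 welds).
R_nwt = 0.6 × 480 × 8.484 × 75 × 10⁻³ = 183.3 kN (transverse, base value).
(i) R_nwl + R_nwt = 1185 kN; (ii) 0.85 R_nwl + 1.5 R_nwt = 1126 kN.
R_n = max = 1185 kN [governs: (i)]; φR_n = 888.8 kN.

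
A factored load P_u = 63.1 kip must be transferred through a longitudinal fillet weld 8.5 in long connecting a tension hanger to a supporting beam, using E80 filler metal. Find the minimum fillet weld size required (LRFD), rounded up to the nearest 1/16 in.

E80XX → F_EXX = 80 ksi.
Total weld length L = 8.5 in.
Required throat t_e = P_u / (φ × 0.6 F_EXX × L) = 63.1 / (0.75 × 0.6 × 80 × 8.5) = 0.2062 in.
Required leg w = t_e / 0.707 = 0.2917 in → use 5/16 in.

w = 5/16 in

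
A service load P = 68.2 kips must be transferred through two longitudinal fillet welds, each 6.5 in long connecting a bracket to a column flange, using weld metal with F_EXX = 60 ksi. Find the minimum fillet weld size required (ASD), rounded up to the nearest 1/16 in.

Total weld length L = 13 in.
Required throat t_e = P × Ω / (0.6 F_EXX × L) = 68.2 × 2.0 / (0.6 × 60 × 13) = 0.2915 in.
Required leg w = t_e / 0.707 = 0.4122 in → use 7/16 in.

w = 7/16 in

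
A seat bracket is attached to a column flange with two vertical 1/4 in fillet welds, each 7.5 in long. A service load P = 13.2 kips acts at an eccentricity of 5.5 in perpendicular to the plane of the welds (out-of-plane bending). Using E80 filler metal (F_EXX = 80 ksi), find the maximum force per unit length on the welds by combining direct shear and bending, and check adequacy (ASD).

L_w = 2 × 7.5 = 15 in; section modulus (unit throat) S = 2 × L²/6 = 18.75 in².
Direct shear f_v = P/L_w = 13.2/15 = 0.88 kip/in.
Moment M = P × e = 13.2 × 5.5 = 72.6 kip·in; bending f_b = M/S = 3.872 kip/in.
f_max = √(f_v² + f_b²) = √(0.88² + 3.872²) = 3.971 kip/in.
r_n/Ω = (1/2.0) × 0.6 × 80 × (0.707 × 0.25) = 4.242 kip/in → adequate.

f_max ≈ 3.97 kip/in; adequate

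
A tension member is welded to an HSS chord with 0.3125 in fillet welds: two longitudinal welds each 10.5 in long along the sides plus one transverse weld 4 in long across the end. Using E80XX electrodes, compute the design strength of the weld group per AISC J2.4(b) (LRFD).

φR_n ≈ 199 kip

E80XX → F_EXX = 80 ksi.
t_e = 0.707 × 0.3125 = 0.2209 in.
R_nwl = 0.6 × 80 × 0.2209 × 21 = 222.7 kip (longitudinal, 2 welds).
R_nwt = 0.6 × 80 × 0.2209 × 4 = 42.42 kip (transverse, base value).
(i) R_nwl + R_nwt = 265.1 kip; (ii) 0.85 R_nwl + 1.5 R_nwt = 252.9 kip.
R_n = max = 265.1 kip [governs: (i)]; φR_n = 198.8 kip.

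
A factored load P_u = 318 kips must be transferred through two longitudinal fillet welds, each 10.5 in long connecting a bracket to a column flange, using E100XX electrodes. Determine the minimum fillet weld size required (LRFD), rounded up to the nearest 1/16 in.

E100XX → F_EXX = 100 ksi.
Total weld length L = 21 in.
Required throat t_e = P_u / (φ × 0.6 F_EXX × L) = 318 / (0.75 × 0.6 × 100 × 21) = 0.3365 in.
Required leg w = t_e / 0.707 = 0.476 in → use 1/2 in.

w = 1/2 in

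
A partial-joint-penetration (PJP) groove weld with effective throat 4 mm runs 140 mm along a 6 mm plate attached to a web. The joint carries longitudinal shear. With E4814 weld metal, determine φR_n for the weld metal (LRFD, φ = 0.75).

E48XX → F_EXX = 480 MPa.
Effective throat (given) t_e = 4 mm.
A_we = 4 × 140 = 560 mm².
F_nw = 0.6 F_EXX = 288 MPa.
φR_n = 0.75 × 288 × 560 × 10⁻³ = 121 kN.

φR_n ≈ 121 kN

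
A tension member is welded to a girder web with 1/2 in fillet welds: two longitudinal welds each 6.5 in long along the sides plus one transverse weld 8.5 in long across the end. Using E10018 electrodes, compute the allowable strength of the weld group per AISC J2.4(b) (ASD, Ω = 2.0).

R_n/Ω ≈ 252 kip

E100XX → F_EXX = 100 ksi.
t_e = 0.707 × 0.5 = 0.3535 in.
R_nwl = 0.6 × 100 × 0.3535 × 13 = 275.7 kip (longitudinal, 2 welds).
R_nwt = 0.6 × 100 × 0.3535 × 8.5 = 180.3 kip (transverse, base value).
(i) R_nwl + R_nwt = 456 kip; (ii) 0.85 R_nwl + 1.5 R_nwt = 504.8 kip.
R_n = max = 504.8 kip [governs: (ii)]; R_n/Ω = 252.4 kip.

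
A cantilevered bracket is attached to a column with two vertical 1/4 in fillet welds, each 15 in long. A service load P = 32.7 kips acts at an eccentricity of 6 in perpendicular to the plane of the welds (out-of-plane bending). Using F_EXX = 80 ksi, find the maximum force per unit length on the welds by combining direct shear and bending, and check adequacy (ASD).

L_w = 2 × 15 = 30 in; section modulus (unit throat) S = 2 × L²/6 = 75 in².
Direct shear f_v = P/L_w = 32.7/30 = 1.09 kip/in.
Moment M = P × e = 32.7 × 6 = 196.2 kip·in; bending f_b = M/S = 2.616 kip/in.
f_max = √(f_v² + f_b²) = √(1.09² + 2.616²) = 2.834 kip/in.
r_n/Ω = (1/2.0) × 0.6 × 80 × (0.707 × 0.25) = 4.242 kip/in → adequate.

f_max ≈ 2.83 kip/in; adequate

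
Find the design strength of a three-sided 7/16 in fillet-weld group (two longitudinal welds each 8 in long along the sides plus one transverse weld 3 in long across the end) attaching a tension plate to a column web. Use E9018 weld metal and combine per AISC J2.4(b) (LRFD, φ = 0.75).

φR_n ≈ 238 kips

E90XX → F_EXX = 90 ksi.
t_e = 0.707 × 0.4375 = 0.3093 in.
R_nwl = 0.6 × 90 × 0.3093 × 16 = 267.2 kips (longitudinal, 2 welds).
R_nwt = 0.6 × 90 × 0.3093 × 3 = 50.11 kips (transverse, base value).
(i) R_nwl + R_nwt = 317.4 kips; (ii) 0.85 R_nwl + 1.5 R_nwt = 302.3 kips.
R_n = max = 317.4 kips [governs: (i)]; φR_n = 238 kips.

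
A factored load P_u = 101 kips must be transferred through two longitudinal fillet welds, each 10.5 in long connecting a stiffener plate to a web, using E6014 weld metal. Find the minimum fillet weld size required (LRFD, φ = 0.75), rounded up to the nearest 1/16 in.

w = 5/16 in

E60XX → F_EXX = 60 ksi.
Total weld length L = 21 in.
Required throat t_e = P_u / (φ × 0.6 F_EXX × L) = 101 / (0.75 × 0.6 × 60 × 21) = 0.1781 in.
Required leg w = t_e / 0.707 = 0.252 in → use 5/16 in.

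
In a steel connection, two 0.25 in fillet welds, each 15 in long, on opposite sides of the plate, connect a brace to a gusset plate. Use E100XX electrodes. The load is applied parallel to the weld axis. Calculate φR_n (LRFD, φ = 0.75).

φR_n ≈ 239 kip

E100XX → F_EXX = 100 ksi.
Effective throat t_e = 0.707 × 0.25 = 0.1767 in.
Total length L = 30 in; A_we = 0.1767 × 30 = 5.302 in².
F_nw = 0.6 F_EXX = 0.6 × 100 = 60 ksi.
φR_n = 0.75 × 60 × 5.302 = 238.6 kip.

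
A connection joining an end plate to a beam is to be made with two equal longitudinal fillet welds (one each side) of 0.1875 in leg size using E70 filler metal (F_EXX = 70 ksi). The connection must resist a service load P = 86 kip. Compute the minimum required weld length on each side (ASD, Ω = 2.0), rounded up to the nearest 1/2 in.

L = 15.5 in on each side

Throat t_e = 0.707 × 0.1875 = 0.1326 in.
r_n/Ω = (0.6 × 70 × 0.1326) / 2.0 = 2.784 kip/in.
L_req = P / (r_n/Ω) = 86 / 2.784 = 30.89 in total.
Per side: 30.89 / 2 = 15.45 in.
Round up → use L = 15.5 in on each side.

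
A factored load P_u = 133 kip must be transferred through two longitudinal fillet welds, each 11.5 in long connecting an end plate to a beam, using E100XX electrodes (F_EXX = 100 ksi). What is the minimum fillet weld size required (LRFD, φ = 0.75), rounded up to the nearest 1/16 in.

w = 3/16 in

Total weld length L = 23 in.
Required throat t_e = P_u / (φ × 0.6 F_EXX × L) = 133 / (0.75 × 0.6 × 100 × 23) = 0.1285 in.
Required leg w = t_e / 0.707 = 0.1818 in → use 3/16 in.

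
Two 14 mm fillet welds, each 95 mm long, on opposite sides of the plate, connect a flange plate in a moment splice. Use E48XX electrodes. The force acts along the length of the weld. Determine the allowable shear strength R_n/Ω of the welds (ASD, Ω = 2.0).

E48XX → F_EXX = 480 MPa.
Effective throat t_e = 0.707 × 14 = 9.898 mm.
Total length L = 190 mm; A_we = 9.898 × 190 = 1881 mm².
F_nw = 0.6 F_EXX = 0.6 × 480 = 288 MPa.
R_n = 288 × 1881 × 10⁻³ = 541.6 kN; R_n/Ω = 541.6/2.0 = 270.8 kN.

R_n/Ω ≈ 271 kN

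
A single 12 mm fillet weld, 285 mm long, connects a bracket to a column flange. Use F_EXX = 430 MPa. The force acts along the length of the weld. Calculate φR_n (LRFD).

φR_n ≈ 468 kN

Effective throat t_e = 0.707 × 12 = 8.484 mm.
Total length L = 285 mm; A_we = 8.484 × 285 = 2418 mm².
F_nw = 0.6 F_EXX = 0.6 × 430 = 258 MPa.
φR_n = 0.75 × 258 × 2418 × 10⁻³ = 467.9 kN.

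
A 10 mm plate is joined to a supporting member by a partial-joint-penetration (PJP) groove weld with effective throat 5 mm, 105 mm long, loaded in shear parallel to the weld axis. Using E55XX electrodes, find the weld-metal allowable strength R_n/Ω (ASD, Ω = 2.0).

E55XX → F_EXX = 550 MPa.
Effective throat (given) t_e = 5 mm.
A_we = 5 × 105 = 525 mm².
F_nw = 0.6 F_EXX = 330 MPa.
R_n/Ω = (330 × 525) / 2.0 × 10⁻³ = 86.62 kN.

R_n/Ω ≈ 86.6 kN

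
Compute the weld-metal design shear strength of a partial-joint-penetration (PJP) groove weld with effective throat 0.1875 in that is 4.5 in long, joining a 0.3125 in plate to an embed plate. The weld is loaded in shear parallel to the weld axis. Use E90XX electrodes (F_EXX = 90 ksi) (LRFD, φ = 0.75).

φR_n ≈ 34.2 kips

Effective throat (given) t_e = 0.1875 in.
A_we = 0.1875 × 4.5 = 0.8438 in².
F_nw = 0.6 F_EXX = 54 ksi.
φR_n = 0.75 × 54 × 0.8438 = 34.17 kips.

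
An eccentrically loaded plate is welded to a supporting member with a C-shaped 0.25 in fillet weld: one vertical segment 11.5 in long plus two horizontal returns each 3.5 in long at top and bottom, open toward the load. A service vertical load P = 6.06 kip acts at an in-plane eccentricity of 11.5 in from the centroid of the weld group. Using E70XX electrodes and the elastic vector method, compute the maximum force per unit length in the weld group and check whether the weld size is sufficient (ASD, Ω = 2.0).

E70XX → F_EXX = 70 ksi.
Total weld length L_w = 18.5 in. Treat welds as unit-width lines.
Centroid: x̄ = 2×3.5×1.75 / 18.5 = 0.6622 in from the vertical weld.
Polar moment about centroid: J = I_x + I_y = [11.5³/12 + 2×3.5×5.75²] + [11.5×0.6622² + 2(3.5³/12 + 3.5×1.088²)] = 378.6 in³.
Direct shear f_v = P/L_w = 6.06 / 18.5 = 0.3276 kip/in (vertical).
Torsion M = P·e = 6.06 × 11.5 = 69.69 kip·in.
Critical point at (x, y) = (2.838, 5.75) from centroid. f_tx = M·y/J = 1.058 kip/in; f_ty = M·x/J = 0.5223 kip/in.
Resultant f_max = √[f_tx² + (f_v + f_ty)²] = √[1.058² + (0.3276 + 0.5223)²] = 1.357 kip/in.
Capacity per unit length: r_n/Ω = (1/2.0) × 0.6 × 70 × (0.707 × 0.25) = 3.712 kip/in.
1.357 ≤ 3.712 → adequate.

f_max ≈ 1.36 kip/in; adequate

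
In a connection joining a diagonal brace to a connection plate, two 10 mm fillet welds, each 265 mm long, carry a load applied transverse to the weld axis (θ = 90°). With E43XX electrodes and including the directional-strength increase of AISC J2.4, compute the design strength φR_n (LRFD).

E43XX → F_EXX = 430 MPa.
t_e = 0.707 × 10 = 7.07 mm; A_we = 7.07 × 530 = 3747 mm².
Directional factor: 1.0 + 0.5 sin^1.5(90°) = 1.5.
F_nw = 0.6 × 430 × 1.5 = 387 MPa.
φR_n = 0.75 × 387 × 3747 × 10⁻³ = 1088 kN.

φR_n ≈ 1090 kN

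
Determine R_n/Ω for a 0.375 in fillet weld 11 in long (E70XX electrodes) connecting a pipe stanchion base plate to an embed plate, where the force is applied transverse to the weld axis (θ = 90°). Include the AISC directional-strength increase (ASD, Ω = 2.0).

E70XX → F_EXX = 70 ksi.
t_e = 0.707 × 0.375 = 0.2651 in; A_we = 0.2651 × 11 = 2.916 in².
Directional factor: 1.0 + 0.5 sin^1.5(90°) = 1.5.
F_nw = 0.6 × 70 × 1.5 = 63 ksi.
R_n/Ω = (63 × 2.916) / 2.0 = 91.87 kip.

R_n/Ω ≈ 91.9 kip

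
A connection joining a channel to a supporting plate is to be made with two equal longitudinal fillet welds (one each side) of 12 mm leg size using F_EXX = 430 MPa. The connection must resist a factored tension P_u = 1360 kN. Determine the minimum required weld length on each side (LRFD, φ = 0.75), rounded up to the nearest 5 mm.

Throat t_e = 0.707 × 12 = 8.484 mm.
φr_n = 0.75 × 0.6 × 430 × 8.484 × 10⁻³ = 1.642 kN/mm.
L_req = P_u / φr_n = 1360 / 1.642 = 828.4 mm total.
Per side: 828.4 / 2 = 414.2 mm.
Round up → use L = 415 mm on each side.

L = 415 mm on each side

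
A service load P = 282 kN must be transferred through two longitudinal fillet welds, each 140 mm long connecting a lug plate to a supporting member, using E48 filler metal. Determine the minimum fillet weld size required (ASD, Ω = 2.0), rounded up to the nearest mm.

w = 10 mm

E48XX → F_EXX = 480 MPa.
Total weld length L = 280 mm.
Required throat t_e = P × Ω / (0.6 F_EXX × L) = 282 × 2.0 / (0.6 × 480 × 280 × 10⁻³) = 6.994 mm.
Required leg w = t_e / 0.707 = 9.893 mm → use 10 mm.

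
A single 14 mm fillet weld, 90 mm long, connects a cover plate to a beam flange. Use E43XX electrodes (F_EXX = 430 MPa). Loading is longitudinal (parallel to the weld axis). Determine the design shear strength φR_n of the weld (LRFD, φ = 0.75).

φR_n ≈ 172 kN

Effective throat t_e = 0.707 × 14 = 9.898 mm.
Total length L = 90 mm; A_we = 9.898 × 90 = 890.8 mm².
F_nw = 0.6 F_EXX = 0.6 × 430 = 258 MPa.
φR_n = 0.75 × 258 × 890.8 × 10⁻³ = 172.4 kN.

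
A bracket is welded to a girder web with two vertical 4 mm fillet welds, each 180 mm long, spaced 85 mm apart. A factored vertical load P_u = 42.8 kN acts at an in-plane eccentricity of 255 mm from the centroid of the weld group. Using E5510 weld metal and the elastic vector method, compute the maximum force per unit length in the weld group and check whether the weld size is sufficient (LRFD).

f_max ≈ 728 N/mm; NOT adequate

E55XX → F_EXX = 550 MPa.
Total weld length L_w = 360 mm. Treat welds as unit-width lines.
Polar moment about centroid: J = 2[d³/12 + d(b/2)²] = 2[180³/12 + 180×42.5²] = 1622000 mm³.
Direct shear f_v = P/L_w = 42.8×10³ / 360 = 118.9 N/mm (vertical).
Torsion M = P·e = 42.8×10³ × 255 = 10914000 N·mm.
Critical point at (x, y) = (42.5, 90) from centroid. f_tx = M·y/J = 605.5 N/mm; f_ty = M·x/J = 285.9 N/mm.
Resultant f_max = √[f_tx² + (f_v + f_ty)²] = √[605.5² + (118.9 + 285.9)²] = 728.4 N/mm.
Capacity per unit length: φr_n = 0.75 × 0.6 × 550 × (0.707 × 4) = 699.9 N/mm.
728.4 > 699.9 → NOT adequate.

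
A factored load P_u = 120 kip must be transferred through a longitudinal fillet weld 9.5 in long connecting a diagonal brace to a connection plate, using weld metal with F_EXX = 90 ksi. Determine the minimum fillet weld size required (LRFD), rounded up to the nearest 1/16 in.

w = 1/2 in

Total weld length L = 9.5 in.
Required throat t_e = P_u / (φ × 0.6 F_EXX × L) = 120 / (0.75 × 0.6 × 90 × 9.5) = 0.3119 in.
Required leg w = t_e / 0.707 = 0.4411 in → use 1/2 in.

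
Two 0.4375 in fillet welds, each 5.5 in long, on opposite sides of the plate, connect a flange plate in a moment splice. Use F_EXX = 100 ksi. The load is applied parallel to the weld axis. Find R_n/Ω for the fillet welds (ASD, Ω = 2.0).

R_n/Ω ≈ 102 kip

Effective throat t_e = 0.707 × 0.4375 = 0.3093 in.
Total length L = 11 in; A_we = 0.3093 × 11 = 3.402 in².
F_nw = 0.6 F_EXX = 0.6 × 100 = 60 ksi.
R_n = 60 × 3.402 = 204.1 kip; R_n/Ω = 204.1/2.0 = 102.1 kip.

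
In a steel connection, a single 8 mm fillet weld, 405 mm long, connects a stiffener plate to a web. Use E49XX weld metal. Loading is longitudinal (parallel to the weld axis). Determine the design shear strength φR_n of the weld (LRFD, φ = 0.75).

E49XX → F_EXX = 490 MPa.
Effective throat t_e = 0.707 × 8 = 5.656 mm.
Total length L = 405 mm; A_we = 5.656 × 405 = 2291 mm².
F_nw = 0.6 F_EXX = 0.6 × 490 = 294 MPa.
φR_n = 0.75 × 294 × 2291 × 10⁻³ = 505.1 kN.

φR_n ≈ 505 kN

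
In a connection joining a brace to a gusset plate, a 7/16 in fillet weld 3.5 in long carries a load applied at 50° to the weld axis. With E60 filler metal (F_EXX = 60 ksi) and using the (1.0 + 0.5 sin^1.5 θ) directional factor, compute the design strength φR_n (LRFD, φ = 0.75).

φR_n ≈ 39 kips

t_e = 0.707 × 0.4375 = 0.3093 in; A_we = 0.3093 × 3.5 = 1.083 in².
Directional factor: 1.0 + 0.5 sin^1.5(50°) = 1.335.
F_nw = 0.6 × 60 × 1.335 = 48.07 ksi.
φR_n = 0.75 × 48.07 × 1.083 = 39.03 kips.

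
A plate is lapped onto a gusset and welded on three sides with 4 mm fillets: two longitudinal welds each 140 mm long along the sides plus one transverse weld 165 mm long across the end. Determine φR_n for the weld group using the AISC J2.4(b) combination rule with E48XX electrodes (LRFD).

E48XX → F_EXX = 480 MPa.
t_e = 0.707 × 4 = 2.828 mm.
R_nwl = 0.6 × 480 × 2.828 × 280 × 10⁻³ = 228 kN (longitudinal, 2 welds).
R_nwt = 0.6 × 480 × 2.828 × 165 × 10⁻³ = 134.4 kN (transverse, base value).
(i) R_nwl + R_nwt = 362.4 kN; (ii) 0.85 R_nwl + 1.5 R_nwt = 395.4 kN.
R_n = max = 395.4 kN [governs: (ii)]; φR_n = 296.6 kN.

φR_n ≈ 297 kN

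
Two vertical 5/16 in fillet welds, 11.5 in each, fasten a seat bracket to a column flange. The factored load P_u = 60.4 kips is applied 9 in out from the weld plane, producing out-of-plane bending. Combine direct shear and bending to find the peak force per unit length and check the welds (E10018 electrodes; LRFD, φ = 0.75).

f_max ≈ 12.6 kip/in; NOT adequate

E100XX → F_EXX = 100 ksi.
L_w = 2 × 11.5 = 23 in; section modulus (unit throat) S = 2 × L²/6 = 44.08 in².
Direct shear f_v = P/L_w = 60.4/23 = 2.626 kip/in.
Moment M = P × e = 60.4 × 9 = 543.6 kip·in; bending f_b = M/S = 12.33 kip/in.
f_max = √(f_v² + f_b²) = √(2.626² + 12.33²) = 12.61 kip/in.
φr_n = 0.75 × 0.6 × 100 × (0.707 × 0.3125) = 9.942 kip/in → NOT adequate.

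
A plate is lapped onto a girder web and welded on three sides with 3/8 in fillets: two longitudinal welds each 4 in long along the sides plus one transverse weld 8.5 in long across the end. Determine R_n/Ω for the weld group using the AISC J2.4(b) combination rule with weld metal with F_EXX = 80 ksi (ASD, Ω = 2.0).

t_e = 0.707 × 0.375 = 0.2651 in.
R_nwl = 0.6 × 80 × 0.2651 × 8 = 101.8 kips (longitudinal, 2 welds).
R_nwt = 0.6 × 80 × 0.2651 × 8.5 = 108.2 kips (transverse, base value).
(i) R_nwl + R_nwt = 210 kips; (ii) 0.85 R_nwl + 1.5 R_nwt = 248.8 kips.
R_n = max = 248.8 kips [governs: (ii)]; R_n/Ω = 124.4 kips.

R_n/Ω ≈ 124 kips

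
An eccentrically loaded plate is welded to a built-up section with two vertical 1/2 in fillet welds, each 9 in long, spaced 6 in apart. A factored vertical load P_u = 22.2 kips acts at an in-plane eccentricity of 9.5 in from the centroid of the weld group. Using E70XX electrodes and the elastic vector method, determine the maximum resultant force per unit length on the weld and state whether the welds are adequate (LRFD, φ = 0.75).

E70XX → F_EXX = 70 ksi.
Total weld length L_w = 18 in. Treat welds as unit-width lines.
Polar moment about centroid: J = 2[d³/12 + d(b/2)²] = 2[9³/12 + 9×3²] = 283.5 in³.
Direct shear f_v = P/L_w = 22.2 / 18 = 1.233 kip/in (vertical).
Torsion M = P·e = 22.2 × 9.5 = 210.9 kip·in.
Critical point at (x, y) = (3, 4.5) from centroid. f_tx = M·y/J = 3.348 kip/in; f_ty = M·x/J = 2.232 kip/in.
Resultant f_max = √[f_tx² + (f_v + f_ty)²] = √[3.348² + (1.233 + 2.232)²] = 4.818 kip/in.
Capacity per unit length: φr_n = 0.75 × 0.6 × 70 × (0.707 × 0.5) = 11.14 kip/in.
4.818 ≤ 11.14 → adequate.

f_max ≈ 4.82 kip/in; adequate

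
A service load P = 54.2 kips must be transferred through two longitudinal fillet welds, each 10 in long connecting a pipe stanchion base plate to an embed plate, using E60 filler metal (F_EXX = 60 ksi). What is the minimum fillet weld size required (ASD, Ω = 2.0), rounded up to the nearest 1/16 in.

Total weld length L = 20 in.
Required throat t_e = P × Ω / (0.6 F_EXX × L) = 54.2 × 2.0 / (0.6 × 60 × 20) = 0.1506 in.
Required leg w = t_e / 0.707 = 0.2129 in → use 1/4 in.

w = 1/4 in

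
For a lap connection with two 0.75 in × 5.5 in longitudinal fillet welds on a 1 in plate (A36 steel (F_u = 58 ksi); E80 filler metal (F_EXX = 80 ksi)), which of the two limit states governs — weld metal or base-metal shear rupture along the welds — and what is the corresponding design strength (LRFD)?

φR_n ≈ 210 kips (weld metal governs)

t_e = 0.707 × 0.75 = 0.5302 in; L = 11 in.
Weld metal: φR_n = 0.75 × 0.6 × 80 × 0.5302 × 11 = 210 kips.
Base metal (shear rupture): φR_n = 0.75 × 0.6 × 58 × 1 × 11 = 287.1 kips.
Governing: weld metal.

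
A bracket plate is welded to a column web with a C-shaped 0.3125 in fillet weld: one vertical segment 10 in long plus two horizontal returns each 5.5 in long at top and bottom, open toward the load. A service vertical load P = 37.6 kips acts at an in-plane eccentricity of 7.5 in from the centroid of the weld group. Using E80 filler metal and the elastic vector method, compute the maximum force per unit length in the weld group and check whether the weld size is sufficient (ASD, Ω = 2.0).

E80XX → F_EXX = 80 ksi.
Total weld length L_w = 21 in. Treat welds as unit-width lines.
Centroid: x̄ = 2×5.5×2.75 / 21 = 1.44 in from the vertical weld.
Polar moment about centroid: J = I_x + I_y = [10³/12 + 2×5.5×5²] + [10×1.44² + 2(5.5³/12 + 5.5×1.31²)] = 425.7 in³.
Direct shear f_v = P/L_w = 37.6 / 21 = 1.79 kip/in (vertical).
Torsion M = P·e = 37.6 × 7.5 = 282 kip·in.
Critical point at (x, y) = (4.06, 5) from centroid. f_tx = M·y/J = 3.312 kip/in; f_ty = M·x/J = 2.689 kip/in.
Resultant f_max = √[f_tx² + (f_v + f_ty)²] = √[3.312² + (1.79 + 2.689)²] = 5.571 kip/in.
Capacity per unit length: r_n/Ω = (1/2.0) × 0.6 × 80 × (0.707 × 0.3125) = 5.302 kip/in.
5.571 > 5.302 → NOT adequate.

f_max ≈ 5.57 kip/in; NOT adequate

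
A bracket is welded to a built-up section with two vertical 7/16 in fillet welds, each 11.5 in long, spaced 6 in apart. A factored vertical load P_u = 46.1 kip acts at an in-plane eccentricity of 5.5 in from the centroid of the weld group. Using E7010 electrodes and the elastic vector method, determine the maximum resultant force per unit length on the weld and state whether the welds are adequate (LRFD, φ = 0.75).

E70XX → F_EXX = 70 ksi.
Total weld length L_w = 23 in. Treat welds as unit-width lines.
Polar moment about centroid: J = 2[d³/12 + d(b/2)²] = 2[11.5³/12 + 11.5×3²] = 460.5 in³.
Direct shear f_v = P/L_w = 46.1 / 23 = 2.004 kip/in (vertical).
Torsion M = P·e = 46.1 × 5.5 = 253.55 kip·in.
Critical point at (x, y) = (3, 5.75) from centroid. f_tx = M·y/J = 3.166 kip/in; f_ty = M·x/J = 1.652 kip/in.
Resultant f_max = √[f_tx² + (f_v + f_ty)²] = √[3.166² + (2.004 + 1.652)²] = 4.837 kip/in.
Capacity per unit length: φr_n = 0.75 × 0.6 × 70 × (0.707 × 0.4375) = 9.743 kip/in.
4.837 ≤ 9.743 → adequate.

f_max ≈ 4.84 kip/in; adequate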